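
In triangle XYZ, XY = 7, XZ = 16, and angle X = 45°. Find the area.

Area = (1/2) * XY * XZ * sin(X)
Area = (1/2) * 7 * 16 * sin(45°)
Area = (1/2) * 7 * 16 * sqrt(2)/2
Area = 28*sqrt(2)

28*sqrt(2)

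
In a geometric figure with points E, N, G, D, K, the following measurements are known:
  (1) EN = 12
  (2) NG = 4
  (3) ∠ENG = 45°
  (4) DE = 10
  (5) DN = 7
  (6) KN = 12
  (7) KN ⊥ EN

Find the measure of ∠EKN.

Step 1: By the law of cosines on triangle KNE: KE² = 12² + 12² − 2·12·12·cos(90°) = 288, so KE = 12·√2.
Step 2: By the inverse law of cosines on triangle EKN: cos(∠EKN) = ((12·√2)² + 12² − 12²) / (2·12·√2·12) = 288/407.29 = 0.7071, so ∠EKN = 45°.

Therefore, the measure of angle ∠EKN = 45°.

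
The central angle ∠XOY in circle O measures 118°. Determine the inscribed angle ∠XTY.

Inscribed angle = 118° / 2 = 59° (inscribed angle theorem).

59°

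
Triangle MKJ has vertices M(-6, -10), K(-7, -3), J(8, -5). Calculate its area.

Using the Shoelace formula for a triangle:
Area = (1/2)|x0(y1 - y2) + x1(y2 - y0) + x2(y0 - y1)|
Area = (1/2)|-6(-3 - -5) + -7(-5 - -10) + 8(-10 - -3)|
Area = (1/2)|-12 + -35 + -56|
Area = (1/2)|-103|
Area = (1/2)(103)
Area = 103/2

103/2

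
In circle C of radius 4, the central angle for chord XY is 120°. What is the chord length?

Drop a perpendicular from the center to the chord, bisecting both the chord and the central angle.
Each half-chord = r sin(θ/2) = 4 sin(60°).
The full chord = 2 × 4 × sin(60°) = 4*sqrt(3).

4*sqrt(3)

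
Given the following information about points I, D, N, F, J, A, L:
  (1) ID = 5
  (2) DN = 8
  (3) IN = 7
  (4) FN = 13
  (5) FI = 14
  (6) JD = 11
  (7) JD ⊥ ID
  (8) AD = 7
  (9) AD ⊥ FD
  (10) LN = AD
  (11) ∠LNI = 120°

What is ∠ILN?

From the given relations: LN = AD = 7.
Step 1: By the law of cosines on triangle LNI: LI² = 7² + 7² − 2·7·7·cos(120°) = 147, so LI = 7·√3.
Step 2: By the inverse law of cosines on triangle ILN: cos(∠ILN) = ((7·√3)² + 7² − 7²) / (2·7·√3·7) = 147/169.74 = 0.866, so ∠ILN = 30°.

Therefore, the measure of angle ∠ILN = 30°.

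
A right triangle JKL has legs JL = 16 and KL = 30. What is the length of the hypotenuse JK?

By the Pythagorean theorem: JK^2 = JL^2 + KL^2
JK^2 = 16^2 + 30^2 = 256 + 900 = 1156
JK = sqrt(1156) = 34

34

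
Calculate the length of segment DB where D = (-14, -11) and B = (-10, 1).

d = sqrt((-10 - -14)^2 + (1 - -11)^2)
d = sqrt(4^2 + 12^2)
d = sqrt(16 + 144)
d = sqrt(160) = 4*sqrt(10)

4*sqrt(10)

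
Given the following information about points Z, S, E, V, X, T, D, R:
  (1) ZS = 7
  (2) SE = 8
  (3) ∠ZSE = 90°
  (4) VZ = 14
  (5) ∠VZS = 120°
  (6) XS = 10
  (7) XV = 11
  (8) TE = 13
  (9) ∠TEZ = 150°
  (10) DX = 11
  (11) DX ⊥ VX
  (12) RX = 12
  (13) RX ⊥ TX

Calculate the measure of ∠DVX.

Step 1: By the law of cosines on triangle VXD: VD² = 11² + 11² − 2·11·11·cos(90°) = 242, so VD = 11·√2.
Step 2: By the inverse law of cosines on triangle DVX: cos(∠DVX) = ((11·√2)² + 11² − 11²) / (2·11·√2·11) = 242/342.24 = 0.7071, so ∠DVX = 45°.

Therefore, the measure of angle ∠DVX = 45°.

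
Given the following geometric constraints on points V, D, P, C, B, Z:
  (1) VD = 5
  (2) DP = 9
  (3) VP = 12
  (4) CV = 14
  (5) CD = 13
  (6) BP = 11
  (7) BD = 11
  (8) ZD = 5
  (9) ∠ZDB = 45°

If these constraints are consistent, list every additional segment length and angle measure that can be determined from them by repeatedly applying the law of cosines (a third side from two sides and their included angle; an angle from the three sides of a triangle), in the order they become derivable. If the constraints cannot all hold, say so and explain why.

The constraints are consistent. Derivable facts, in order:
After 1 step:
- BZ ≈ 8.26
- ∠BDP = 65.85°
- ∠BPD = 65.85°
- ∠CDV = 90.88°
- ∠CVD = 68.2°
- ∠DBP = 48.3°
- ∠DCV = 20.92°
- ∠DPV = 22.19°
- ∠DVP = 42.83°
- ∠PDV = 114.97°
After 2 steps:
- ∠BZD = 109.66°
- ∠DBZ = 25.34°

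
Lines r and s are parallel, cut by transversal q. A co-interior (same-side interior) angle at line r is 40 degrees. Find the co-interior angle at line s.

Co-interior angles (same-side interior) formed by parallel lines and a transversal are supplementary (sum to 180 degrees).
The given angle is 40 degrees.
The co-interior angle = 180 - 40 = 140 degrees.

140 degrees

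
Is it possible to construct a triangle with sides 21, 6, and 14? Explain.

Check the triangle inequality: 6 + 14 = 20 ≤ 21.
Since the sum of two sides does not exceed the third, no triangle can be formed.

No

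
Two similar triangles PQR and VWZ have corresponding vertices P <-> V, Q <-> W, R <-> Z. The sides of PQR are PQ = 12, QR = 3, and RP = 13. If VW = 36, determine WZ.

Since the triangles are similar, the ratio of corresponding sides is constant.
Scale factor k = VW / PQ = 36 / 12 = 3
WZ = k * QR = 3 * 3 = 9

9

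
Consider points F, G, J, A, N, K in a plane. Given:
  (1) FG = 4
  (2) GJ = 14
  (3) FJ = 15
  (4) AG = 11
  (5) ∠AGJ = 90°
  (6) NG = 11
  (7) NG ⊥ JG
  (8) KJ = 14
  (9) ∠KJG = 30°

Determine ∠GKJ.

Step 1: By the law of cosines on triangle KJG: KG² = 14² + 14² − 2·14·14·cos(30°) = 52.52, so KG ≈ 7.25.
Step 2: By the inverse law of cosines on triangle GKJ: cos(∠GKJ) = (7.25² + 14² − 14²) / (2·7.25·14) = 52.52/202.91 = 0.2588, so ∠GKJ = 75°.

Therefore, the measure of angle ∠GKJ = 75°.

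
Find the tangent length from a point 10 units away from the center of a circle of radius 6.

The tangent, radius, and line from the external point to the center form a right triangle.
The right angle is where the tangent meets the radius.
By the Pythagorean theorem: tangent² + 6² = 10²
tangent² = 100 - 36 = 64
tangent = 8

8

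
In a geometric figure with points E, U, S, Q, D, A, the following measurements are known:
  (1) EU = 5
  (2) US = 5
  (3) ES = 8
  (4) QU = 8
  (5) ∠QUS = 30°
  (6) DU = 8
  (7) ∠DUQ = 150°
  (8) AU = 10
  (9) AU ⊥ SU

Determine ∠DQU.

Step 1: By the law of cosines on triangle QUD: QD² = 8² + 8² − 2·8·8·cos(150°) = 238.85, so QD ≈ 15.45.
Step 2: By the inverse law of cosines on triangle DQU: cos(∠DQU) = (15.45² + 8² − 8²) / (2·15.45·8) = 238.85/247.28 = 0.9659, so ∠DQU = 15°.

Therefore, the measure of angle ∠DQU = 15°.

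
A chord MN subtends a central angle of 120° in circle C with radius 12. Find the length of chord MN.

Drop a perpendicular from the center to the chord, bisecting both the chord and the central angle.
Each half-chord = r sin(θ/2) = 12 sin(60°).
The full chord = 2 × 12 × sin(60°) = 12*sqrt(3).

12*sqrt(3)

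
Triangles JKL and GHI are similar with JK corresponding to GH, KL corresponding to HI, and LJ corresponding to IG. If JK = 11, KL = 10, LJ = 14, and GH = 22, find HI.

Similar triangles have proportional sides. Setting up the proportion:
GH / JK = HI / KL
22 / 11 = HI / 10
HI = 10 * 22 / 11 = 20.

20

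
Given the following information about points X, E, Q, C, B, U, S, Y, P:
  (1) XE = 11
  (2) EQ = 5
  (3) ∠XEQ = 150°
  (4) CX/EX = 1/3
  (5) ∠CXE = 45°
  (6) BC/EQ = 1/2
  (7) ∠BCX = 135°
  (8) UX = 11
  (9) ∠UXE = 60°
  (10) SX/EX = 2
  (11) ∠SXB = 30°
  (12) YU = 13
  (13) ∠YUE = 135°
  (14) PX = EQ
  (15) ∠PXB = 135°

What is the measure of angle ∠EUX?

Step 1: By the law of cosines on triangle UXE: UE² = 11² + 11² − 2·11·11·cos(60°) = 121, so UE = 11.
Step 2: By the inverse law of cosines on triangle EUX: cos(∠EUX) = (11² + 11² − 11²) / (2·11·11) = 121/242 = 0.5, so ∠EUX = 60°.

Therefore, the measure of angle ∠EUX = 60°.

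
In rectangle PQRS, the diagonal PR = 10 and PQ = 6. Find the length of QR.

b = sqrt(d^2 - a^2) = sqrt(100 - 36) = sqrt(64) = 8

8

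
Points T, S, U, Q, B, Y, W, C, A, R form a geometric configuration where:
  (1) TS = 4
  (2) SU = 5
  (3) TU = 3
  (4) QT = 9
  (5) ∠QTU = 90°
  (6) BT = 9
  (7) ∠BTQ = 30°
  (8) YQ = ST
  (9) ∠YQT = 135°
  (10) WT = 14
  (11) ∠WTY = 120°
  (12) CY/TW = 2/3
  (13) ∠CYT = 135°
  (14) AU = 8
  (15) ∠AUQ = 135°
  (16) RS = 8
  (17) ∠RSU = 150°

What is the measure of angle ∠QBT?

Step 1: By the law of cosines on triangle BTQ: BQ² = 9² + 9² − 2·9·9·cos(30°) = 21.7, so BQ ≈ 4.66.
Step 2: By the inverse law of cosines on triangle QBT: cos(∠QBT) = (4.66² + 9² − 9²) / (2·4.66·9) = 21.7/83.86 = 0.2588, so ∠QBT = 75°.

Therefore, the measure of angle ∠QBT = 75°.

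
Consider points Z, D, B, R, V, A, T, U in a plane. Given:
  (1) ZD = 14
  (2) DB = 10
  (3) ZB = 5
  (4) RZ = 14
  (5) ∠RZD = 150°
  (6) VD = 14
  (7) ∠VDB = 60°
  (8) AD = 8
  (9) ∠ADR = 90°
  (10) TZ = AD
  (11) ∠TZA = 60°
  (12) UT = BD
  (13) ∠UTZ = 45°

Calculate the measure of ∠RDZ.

Step 1: By the law of cosines on triangle DZR: DR² = 14² + 14² − 2·14·14·cos(150°) = 731.48, so DR ≈ 27.05.
Step 2: By the inverse law of cosines on triangle RDZ: cos(∠RDZ) = (27.05² + 14² − 14²) / (2·27.05·14) = 731.48/757.29 = 0.9659, so ∠RDZ = 15°.

Therefore, the measure of angle ∠RDZ = 15°.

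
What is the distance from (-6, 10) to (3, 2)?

d = sqrt((3 - -6)^2 + (2 - 10)^2)
d = sqrt(9^2 + -8^2)
d = sqrt(81 + 64)
d = sqrt(145)

sqrt(145)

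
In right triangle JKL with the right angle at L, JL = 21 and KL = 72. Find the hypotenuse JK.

By the Pythagorean theorem: JK^2 = JL^2 + KL^2
JK^2 = 21^2 + 72^2 = 441 + 5184 = 5625
JK = sqrt(5625) = 75

75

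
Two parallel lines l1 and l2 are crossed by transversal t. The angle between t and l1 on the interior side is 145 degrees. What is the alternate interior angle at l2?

Alternate interior angles formed by parallel lines and a transversal are equal.
The given angle is 145 degrees.
The alternate interior angle = 145 degrees.

145 degrees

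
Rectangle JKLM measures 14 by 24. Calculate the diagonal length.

A rectangle's diagonal splits it into two right triangles, with the diagonal as the hypotenuse.
By the Pythagorean theorem, d^2 = 14^2 + 24^2 = 772.
Therefore d = sqrt(772) = 2*sqrt(193).

2*sqrt(193)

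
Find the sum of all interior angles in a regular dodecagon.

The sum of interior angles of an n-sided polygon is (n - 2) * 180.
For n = 12: (12 - 2) * 180 = 10 * 180 = 1800 degrees.

1800 degrees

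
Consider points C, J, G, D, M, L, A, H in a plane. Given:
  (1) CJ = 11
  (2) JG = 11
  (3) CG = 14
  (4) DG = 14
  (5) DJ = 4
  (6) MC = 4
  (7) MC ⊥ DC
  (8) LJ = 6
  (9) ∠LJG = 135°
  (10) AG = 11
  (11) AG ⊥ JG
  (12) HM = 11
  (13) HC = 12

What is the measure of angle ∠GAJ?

Step 1: By the law of cosines on triangle AGJ: AJ² = 11² + 11² − 2·11·11·cos(90°) = 242, so AJ = 11·√2.
Step 2: By the inverse law of cosines on triangle GAJ: cos(∠GAJ) = (11² + (11·√2)² − 11²) / (2·11·11·√2) = 242/342.24 = 0.7071, so ∠GAJ = 45°.

Therefore, the measure of angle ∠GAJ = 45°.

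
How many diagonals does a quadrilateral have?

Each of the 4 vertices connects to 1 non-adjacent vertices via diagonals.
Total connections = 4 × 1 = 4, but each diagonal is counted twice.
Number of diagonals = 4 / 2 = 2.

2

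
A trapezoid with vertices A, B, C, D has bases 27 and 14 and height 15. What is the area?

A trapezoid's area equals the midsegment times the height.
The midsegment is (27 + 14) / 2 = 41/2.
Area = 41/2 * 15 = 615/2.

615/2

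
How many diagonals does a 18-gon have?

Each of the 18 vertices connects to 15 non-adjacent vertices via diagonals.
Total connections = 18 × 15 = 270, but each diagonal is counted twice.
Number of diagonals = 270 / 2 = 135.

135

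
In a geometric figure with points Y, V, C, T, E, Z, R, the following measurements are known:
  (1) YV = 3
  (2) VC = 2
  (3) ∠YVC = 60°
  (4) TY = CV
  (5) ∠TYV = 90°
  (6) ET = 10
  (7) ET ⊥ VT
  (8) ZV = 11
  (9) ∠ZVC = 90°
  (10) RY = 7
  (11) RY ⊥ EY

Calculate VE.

From the given relations: TY = CV = 2.
Step 1: By the law of cosines on triangle VYT: VT² = 3² + 2² − 2·3·2·cos(90°) = 13, so VT = √13.
Step 2: By the law of cosines on triangle VTE: VE² = √13² + 10² − 2·√13·10·cos(90°) = 113, so VE = √113.

Therefore, the length of VE = √113.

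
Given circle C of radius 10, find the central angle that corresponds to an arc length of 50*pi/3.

The full circumference is 2πr = 20*pi.
The arc is 50*pi/3 / 20*pi = 5/6 of the full circle.
So the central angle = 5/6 × 360° = 300°.

300°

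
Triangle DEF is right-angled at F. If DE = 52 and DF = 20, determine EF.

Rearranging the Pythagorean theorem to solve for the unknown leg:
leg^2 = hypotenuse^2 - known_leg^2 = 2704 - 400 = 2304
leg = sqrt(2304) = 48.

48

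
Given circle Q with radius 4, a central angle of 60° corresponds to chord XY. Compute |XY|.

Chord = 2(4) sin(30°) = 4

4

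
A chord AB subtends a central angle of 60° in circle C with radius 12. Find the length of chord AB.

Chord length = 2r sin(θ/2)
= 2 × 12 × sin(60°/2)
= 2 × 12 × sin(30°)
= 12

12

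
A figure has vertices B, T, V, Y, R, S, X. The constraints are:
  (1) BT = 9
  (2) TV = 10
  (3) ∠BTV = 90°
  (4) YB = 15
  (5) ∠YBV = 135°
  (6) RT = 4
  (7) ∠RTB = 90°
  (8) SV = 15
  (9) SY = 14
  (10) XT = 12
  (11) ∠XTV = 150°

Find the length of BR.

Step 1: By the law of cosines on triangle BTR: BR² = 9² + 4² − 2·9·4·cos(90°) = 97, so BR = √97.

Therefore, the length of BR = √97.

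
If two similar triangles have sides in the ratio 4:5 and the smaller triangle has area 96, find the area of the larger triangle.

For similar figures, the area ratio equals the square of the side ratio.
Side ratio (the smaller triangle to the larger triangle) = 4:5, so area ratio = 4^2:5^2 = 16:25.
If the area of the smaller triangle is 96, then the area of the larger triangle = 96 * (25/16) = 150.

150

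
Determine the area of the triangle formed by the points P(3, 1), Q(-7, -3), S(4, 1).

Shoelace: Area = (1/2)|3(-3-1) + -7(1-1) + 4(1--3)| = (1/2)(4) = 2

2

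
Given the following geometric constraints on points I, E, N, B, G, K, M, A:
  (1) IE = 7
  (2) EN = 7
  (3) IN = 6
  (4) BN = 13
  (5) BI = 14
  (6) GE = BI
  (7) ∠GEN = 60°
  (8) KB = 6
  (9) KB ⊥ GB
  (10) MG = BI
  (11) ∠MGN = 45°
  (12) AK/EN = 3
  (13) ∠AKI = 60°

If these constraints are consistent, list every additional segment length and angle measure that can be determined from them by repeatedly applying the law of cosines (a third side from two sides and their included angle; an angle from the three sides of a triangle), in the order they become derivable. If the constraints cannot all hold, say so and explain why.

The constraints are consistent. Derivable facts, in order:
After 1 step:
- NG = 7·√3
- ∠BIN = 67.98°
- ∠BNI = 86.69°
- ∠EIN = 64.62°
- ∠ENI = 64.62°
- ∠IBN = 25.33°
- ∠IEN = 50.75°
After 2 steps:
- NM ≈ 10.15
- ∠EGN = 30°
- ∠ENG = 90°
After 3 steps:
- ∠GMN = 57.67°
- ∠GNM = 77.33°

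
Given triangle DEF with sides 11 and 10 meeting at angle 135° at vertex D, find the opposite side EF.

By the law of cosines: EF^2 = DE^2 + DF^2 - 2*DE*DF*cos(D)
EF^2 = 11^2 + 10^2 - 2*11*10*cos(135°)
EF^2 = 121 + 100 - 220*(-sqrt(2)/2)
EF^2 = 110*sqrt(2) + 221
EF = sqrt(110*sqrt(2) + 221)

sqrt(110*sqrt(2) + 221)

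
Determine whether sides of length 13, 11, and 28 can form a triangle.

Check the triangle inequality: 13 + 11 = 24 ≤ 28.
Since the sum of two sides does not exceed the third, no triangle can be formed.

No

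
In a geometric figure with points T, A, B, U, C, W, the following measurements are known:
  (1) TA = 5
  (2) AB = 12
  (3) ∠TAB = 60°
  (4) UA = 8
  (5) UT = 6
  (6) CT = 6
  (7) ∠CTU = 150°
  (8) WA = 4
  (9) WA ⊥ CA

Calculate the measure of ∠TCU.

Step 1: By the law of cosines on triangle CTU: CU² = 6² + 6² − 2·6·6·cos(150°) = 134.35, so CU ≈ 11.59.
Step 2: By the inverse law of cosines on triangle TCU: cos(∠TCU) = (6² + 11.59² − 6²) / (2·6·11.59) = 134.35/139.09 = 0.9659, so ∠TCU = 15°.

Therefore, the measure of angle ∠TCU = 15°.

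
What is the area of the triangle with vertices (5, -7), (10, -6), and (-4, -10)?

Shoelace: Area = (1/2)|5(-6--10) + 10(-10--7) + -4(-7--6)| = (1/2)(6) = 3

3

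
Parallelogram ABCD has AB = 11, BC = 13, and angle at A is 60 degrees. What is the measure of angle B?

In a parallelogram, consecutive angles are supplementary (sum to 180°).
angle B = 180 - angle A
angle B = 180 - 60
angle B = 120 degrees

120 degrees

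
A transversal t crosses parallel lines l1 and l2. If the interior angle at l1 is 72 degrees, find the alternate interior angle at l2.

Alternate interior angles are equal: 72 degrees.

72 degrees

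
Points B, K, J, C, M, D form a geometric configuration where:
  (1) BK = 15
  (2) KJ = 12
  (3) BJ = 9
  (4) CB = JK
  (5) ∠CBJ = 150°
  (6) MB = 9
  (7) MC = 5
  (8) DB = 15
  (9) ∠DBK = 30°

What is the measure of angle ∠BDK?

Step 1: By the law of cosines on triangle DBK: DK² = 15² + 15² − 2·15·15·cos(30°) = 60.29, so DK ≈ 7.76.
Step 2: By the inverse law of cosines on triangle BDK: cos(∠BDK) = (15² + 7.76² − 15²) / (2·15·7.76) = 60.29/232.94 = 0.2588, so ∠BDK = 75°.

Therefore, the measure of angle ∠BDK = 75°.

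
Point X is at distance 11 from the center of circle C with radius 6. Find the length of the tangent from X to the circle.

Let T be the point of tangency. Then CT ⊥ XT (radius ⊥ tangent).
In right triangle CTX: CX² = CT² + XT²
11² = 6² + XT²
XT² = 85, XT = sqrt(85)

sqrt(85)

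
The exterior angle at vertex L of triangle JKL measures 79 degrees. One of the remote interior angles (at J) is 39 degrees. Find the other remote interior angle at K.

angle K = 79 - 39 = 40 degrees (exterior angle theorem).

40 degrees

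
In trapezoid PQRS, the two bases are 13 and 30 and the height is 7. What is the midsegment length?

The midsegment (median) of a trapezoid connects the midpoints of the non-parallel sides.
Its length is the average of the two bases: (13 + 30) / 2 = 43/2.

43/2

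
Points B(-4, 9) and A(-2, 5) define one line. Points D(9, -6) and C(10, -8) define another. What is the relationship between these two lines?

Slope of line 1: m1 = (5 - 9)/(-2 - -4) = -4/2 = -2
Slope of line 2: m2 = (-8 - -6)/(10 - 9) = -2/1 = -2
Two lines are parallel if and only if they have equal slopes (or both are vertical).
Here m1 = m2 = -2, confirming the lines are parallel.

Parallel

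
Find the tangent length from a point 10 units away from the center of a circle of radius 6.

tangent = √(d² - r²) = √(10² - 6²) = √(100 - 36) = √64 = 8

8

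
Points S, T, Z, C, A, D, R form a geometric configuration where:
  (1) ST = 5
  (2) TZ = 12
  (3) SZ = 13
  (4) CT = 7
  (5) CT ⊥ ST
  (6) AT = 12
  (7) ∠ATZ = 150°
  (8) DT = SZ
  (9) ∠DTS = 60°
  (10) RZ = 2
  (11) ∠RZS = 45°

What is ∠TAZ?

Step 1: By the law of cosines on triangle ATZ: AZ² = 12² + 12² − 2·12·12·cos(150°) = 537.42, so AZ ≈ 23.18.
Step 2: By the inverse law of cosines on triangle TAZ: cos(∠TAZ) = (12² + 23.18² − 12²) / (2·12·23.18) = 537.42/556.37 = 0.9659, so ∠TAZ = 15°.

Therefore, the measure of angle ∠TAZ = 15°.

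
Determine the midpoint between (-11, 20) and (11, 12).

M = ((x₁ + x₂)/2, (y₁ + y₂)/2)
= ((-11 + 11)/2, (20 + 12)/2)
= (0/2, 32/2) = (0, 16)

(0, 16)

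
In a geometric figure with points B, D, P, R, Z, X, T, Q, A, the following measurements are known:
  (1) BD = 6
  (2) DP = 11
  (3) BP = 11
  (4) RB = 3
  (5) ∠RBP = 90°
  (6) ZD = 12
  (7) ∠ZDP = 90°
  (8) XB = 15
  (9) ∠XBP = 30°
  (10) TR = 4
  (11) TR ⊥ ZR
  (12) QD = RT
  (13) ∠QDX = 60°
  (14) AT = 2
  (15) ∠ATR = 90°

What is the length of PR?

Step 1: By the law of cosines on triangle PBR: PR² = 11² + 3² − 2·11·3·cos(90°) = 130, so PR = √130.

Therefore, the length of PR = √130.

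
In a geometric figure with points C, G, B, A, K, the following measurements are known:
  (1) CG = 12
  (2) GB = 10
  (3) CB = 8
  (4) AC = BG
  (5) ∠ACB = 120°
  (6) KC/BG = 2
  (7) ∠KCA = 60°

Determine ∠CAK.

From the given relations: AC = BG = 10; KC = 2·BG = 2·10 = 20.
Step 1: By the law of cosines on triangle ACK: AK² = 10² + 20² − 2·10·20·cos(60°) = 300, so AK = 10·√3.
Step 2: By the inverse law of cosines on triangle CAK: cos(∠CAK) = (10² + (10·√3)² − 20²) / (2·10·10·√3) = 0/346.41 = 0, so ∠CAK = 90°.

Therefore, the measure of angle ∠CAK = 90°.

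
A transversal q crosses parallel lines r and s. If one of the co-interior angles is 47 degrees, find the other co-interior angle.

Co-interior (same-side interior) angles are between the parallel lines on the same side of the transversal.
Unlike corresponding or alternate interior angles, they are supplementary rather than equal.
So the angle = 180 - 47 = 133 degrees.

133 degrees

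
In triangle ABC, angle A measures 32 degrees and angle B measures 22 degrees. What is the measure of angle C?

By the triangle angle sum property, the three interior angles of any triangle add up to 180°.
We know angle A = 32° and angle B = 22°, so their sum is 54°.
Therefore angle C = 180° - 54° = 126°.

126 degrees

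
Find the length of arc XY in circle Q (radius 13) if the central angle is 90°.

Arc length = 2πr × θ/360
= 2π × 13 × 1/4
= 13*pi/2

13*pi/2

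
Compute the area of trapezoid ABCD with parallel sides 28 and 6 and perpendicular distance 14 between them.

Area of a trapezoid = (base1 + base2) * height / 2
Area = (28 + 6) * 14 / 2
Area = 34 * 14 / 2
Area = 476 / 2
Area = 238

238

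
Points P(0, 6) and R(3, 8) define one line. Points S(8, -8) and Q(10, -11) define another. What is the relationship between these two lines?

Slope of line 1: m1 = (8 - 6)/(3 - 0) = 2/3 = 2/3
Slope of line 2: m2 = (-11 - -8)/(10 - 8) = -3/2 = -3/2
m1 * m2 = (2/3) * (-3/2) = -1 = -1, so the lines are perpendicular.

Perpendicular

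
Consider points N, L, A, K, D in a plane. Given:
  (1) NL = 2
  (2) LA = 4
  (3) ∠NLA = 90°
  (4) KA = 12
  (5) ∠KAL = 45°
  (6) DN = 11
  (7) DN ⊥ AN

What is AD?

Step 1: By the law of cosines on triangle NLA: NA² = 2² + 4² − 2·2·4·cos(90°) = 20, so NA = 2·√5.
Step 2: By the law of cosines on triangle AND: AD² = (2·√5)² + 11² − 2·2·√5·11·cos(90°) = 141, so AD = √141.

Therefore, the length of AD = √141.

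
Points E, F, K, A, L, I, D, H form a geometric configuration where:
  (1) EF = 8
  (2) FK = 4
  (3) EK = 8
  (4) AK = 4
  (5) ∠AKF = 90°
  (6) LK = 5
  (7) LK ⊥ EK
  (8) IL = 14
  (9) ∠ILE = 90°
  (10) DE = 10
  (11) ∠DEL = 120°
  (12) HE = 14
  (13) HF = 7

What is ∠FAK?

Step 1: By the law of cosines on triangle AKF: AF² = 4² + 4² − 2·4·4·cos(90°) = 32, so AF = 4·√2.
Step 2: By the inverse law of cosines on triangle FAK: cos(∠FAK) = ((4·√2)² + 4² − 4²) / (2·4·√2·4) = 32/45.25 = 0.7071, so ∠FAK = 45°.

Therefore, the measure of angle ∠FAK = 45°.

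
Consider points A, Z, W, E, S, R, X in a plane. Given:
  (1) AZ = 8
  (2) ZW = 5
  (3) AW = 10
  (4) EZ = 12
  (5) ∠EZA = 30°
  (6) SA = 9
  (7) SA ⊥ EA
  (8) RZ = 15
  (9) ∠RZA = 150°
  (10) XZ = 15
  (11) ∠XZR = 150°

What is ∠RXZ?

Step 1: By the law of cosines on triangle XZR: XR² = 15² + 15² − 2·15·15·cos(150°) = 839.71, so XR ≈ 28.98.
Step 2: By the inverse law of cosines on triangle RXZ: cos(∠RXZ) = (28.98² + 15² − 15²) / (2·28.98·15) = 839.71/869.33 = 0.9659, so ∠RXZ = 15°.

Therefore, the measure of angle ∠RXZ = 15°.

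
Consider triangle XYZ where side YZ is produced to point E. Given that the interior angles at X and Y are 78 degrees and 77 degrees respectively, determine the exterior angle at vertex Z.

By the exterior angle theorem, an exterior angle of a triangle equals the sum of the two remote interior angles.
Exterior angle = angle X + angle Y
Exterior angle = 78 + 77 = 155 degrees

155 degrees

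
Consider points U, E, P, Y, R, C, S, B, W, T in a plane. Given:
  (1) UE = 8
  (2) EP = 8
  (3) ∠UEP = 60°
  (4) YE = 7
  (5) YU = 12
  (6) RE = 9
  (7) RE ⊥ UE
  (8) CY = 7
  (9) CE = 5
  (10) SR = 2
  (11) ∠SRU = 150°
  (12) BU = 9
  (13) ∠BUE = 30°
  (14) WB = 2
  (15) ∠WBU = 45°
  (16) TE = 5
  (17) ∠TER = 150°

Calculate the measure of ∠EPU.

Step 1: By the law of cosines on triangle PEU: PU² = 8² + 8² − 2·8·8·cos(60°) = 64, so PU = 8.
Step 2: By the inverse law of cosines on triangle EPU: cos(∠EPU) = (8² + 8² − 8²) / (2·8·8) = 64/128 = 0.5, so ∠EPU = 60°.

Therefore, the measure of angle ∠EPU = 60°.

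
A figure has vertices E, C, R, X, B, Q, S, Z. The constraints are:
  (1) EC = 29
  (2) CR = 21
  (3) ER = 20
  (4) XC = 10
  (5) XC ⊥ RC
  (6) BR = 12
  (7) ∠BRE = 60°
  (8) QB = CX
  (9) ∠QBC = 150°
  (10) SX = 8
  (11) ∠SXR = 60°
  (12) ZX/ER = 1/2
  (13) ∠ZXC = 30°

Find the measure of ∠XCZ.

From the given relations: ZX = 1/2·ER = 1/2·20 = 10.
Step 1: By the law of cosines on triangle CXZ: CZ² = 10² + 10² − 2·10·10·cos(30°) = 26.79, so CZ ≈ 5.18.
Step 2: By the inverse law of cosines on triangle XCZ: cos(∠XCZ) = (10² + 5.18² − 10²) / (2·10·5.18) = 26.79/103.53 = 0.2588, so ∠XCZ = 75°.

Therefore, the measure of angle ∠XCZ = 75°.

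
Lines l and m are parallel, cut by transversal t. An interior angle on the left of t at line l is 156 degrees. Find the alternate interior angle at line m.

Alternate interior angles lie on opposite sides of the transversal, between the parallel lines.
By the alternate interior angle theorem, they are equal: 156 degrees.

156 degrees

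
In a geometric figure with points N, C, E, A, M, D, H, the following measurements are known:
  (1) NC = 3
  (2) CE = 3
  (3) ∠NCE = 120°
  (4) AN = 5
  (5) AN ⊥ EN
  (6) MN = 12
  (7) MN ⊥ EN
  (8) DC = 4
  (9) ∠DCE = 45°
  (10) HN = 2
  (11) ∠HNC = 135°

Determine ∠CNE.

Step 1: By the law of cosines on triangle NCE: NE² = 3² + 3² − 2·3·3·cos(120°) = 27, so NE = 3·√3.
Step 2: By the inverse law of cosines on triangle CNE: cos(∠CNE) = (3² + (3·√3)² − 3²) / (2·3·3·√3) = 27/31.18 = 0.866, so ∠CNE = 30°.

Therefore, the measure of angle ∠CNE = 30°.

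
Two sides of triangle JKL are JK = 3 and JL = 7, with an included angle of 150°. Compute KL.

By the law of cosines: KL^2 = JK^2 + JL^2 - 2*JK*JL*cos(J)
KL^2 = 3^2 + 7^2 - 2*3*7*cos(150°)
KL^2 = 9 + 49 - 42*(-sqrt(3)/2)
KL^2 = 21*sqrt(3) + 58
KL = sqrt(21*sqrt(3) + 58)

sqrt(21*sqrt(3) + 58)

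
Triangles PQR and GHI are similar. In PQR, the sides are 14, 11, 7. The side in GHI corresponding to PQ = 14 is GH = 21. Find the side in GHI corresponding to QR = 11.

Similar triangles have proportional sides. Setting up the proportion:
GH / PQ = HI / QR
21 / 14 = HI / 11
HI = 11 * 21 / 14 = 33/2.

33/2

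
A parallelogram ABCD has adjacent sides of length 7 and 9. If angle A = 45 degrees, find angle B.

Opposite sides of a parallelogram are parallel, so consecutive angles form co-interior angles on a transversal.
Co-interior angles sum to 180°, giving angle B = 180 - 45 = 135 degrees.

135 degrees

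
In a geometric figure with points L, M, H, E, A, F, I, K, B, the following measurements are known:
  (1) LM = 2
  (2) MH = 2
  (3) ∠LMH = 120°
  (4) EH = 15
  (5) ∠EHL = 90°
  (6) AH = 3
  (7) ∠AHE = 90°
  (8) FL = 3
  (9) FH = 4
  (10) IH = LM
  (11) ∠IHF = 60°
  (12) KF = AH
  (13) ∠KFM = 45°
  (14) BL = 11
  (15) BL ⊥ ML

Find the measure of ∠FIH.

From the given relations: IH = LM = 2.
Step 1: By the law of cosines on triangle IHF: IF² = 2² + 4² − 2·2·4·cos(60°) = 12, so IF = 2·√3.
Step 2: By the inverse law of cosines on triangle FIH: cos(∠FIH) = ((2·√3)² + 2² − 4²) / (2·2·√3·2) = 0/13.86 = 0, so ∠FIH = 90°.

Therefore, the measure of angle ∠FIH = 90°.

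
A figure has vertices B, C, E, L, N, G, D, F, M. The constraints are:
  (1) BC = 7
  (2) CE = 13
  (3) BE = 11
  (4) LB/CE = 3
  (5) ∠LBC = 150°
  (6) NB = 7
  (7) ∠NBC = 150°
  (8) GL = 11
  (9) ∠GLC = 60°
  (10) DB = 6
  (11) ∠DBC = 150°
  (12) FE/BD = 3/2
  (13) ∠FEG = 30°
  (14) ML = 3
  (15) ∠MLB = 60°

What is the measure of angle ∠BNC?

Step 1: By the law of cosines on triangle NBC: NC² = 7² + 7² − 2·7·7·cos(150°) = 182.87, so NC ≈ 13.52.
Step 2: By the inverse law of cosines on triangle BNC: cos(∠BNC) = (7² + 13.52² − 7²) / (2·7·13.52) = 182.87/189.32 = 0.9659, so ∠BNC = 15°.

Therefore, the measure of angle ∠BNC = 15°.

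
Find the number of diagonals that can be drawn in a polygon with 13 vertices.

Total line segments between 13 vertices = C(13,2) = 78.
Subtract the 13 sides: 78 - 13 = 65 diagonals.

65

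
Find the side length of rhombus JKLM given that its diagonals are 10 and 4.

Half-diagonals are 5 and 2. side = sqrt(5^2 + 2^2) = sqrt(29)

sqrt(29)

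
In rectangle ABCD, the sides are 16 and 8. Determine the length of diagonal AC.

Using the Pythagorean theorem:
d² = 16² + 8² = 256 + 64 = 320
d = sqrt(320) = 8*sqrt(5)

8*sqrt(5)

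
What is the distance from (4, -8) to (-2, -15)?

d = sqrt((-2 - 4)^2 + (-15 - -8)^2)
d = sqrt(-6^2 + -7^2)
d = sqrt(36 + 49)
d = sqrt(85)

sqrt(85)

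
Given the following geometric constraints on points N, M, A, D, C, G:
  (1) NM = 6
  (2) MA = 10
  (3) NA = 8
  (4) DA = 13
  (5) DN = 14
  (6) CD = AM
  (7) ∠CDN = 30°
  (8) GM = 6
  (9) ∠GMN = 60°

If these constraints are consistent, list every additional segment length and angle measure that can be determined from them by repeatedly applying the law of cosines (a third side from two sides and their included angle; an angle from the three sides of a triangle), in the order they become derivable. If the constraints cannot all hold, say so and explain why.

The constraints are consistent. Derivable facts, in order:
After 1 step:
- NC ≈ 7.32
- NG = 6
- ∠ADN = 34.22°
- ∠AMN = 53.13°
- ∠AND = 66.03°
- ∠ANM = 90°
- ∠DAN = 79.75°
- ∠MAN = 36.87°
After 2 steps:
- ∠CND = 43.12°
- ∠DCN = 106.88°
- ∠GNM = 60°
- ∠MGN = 60°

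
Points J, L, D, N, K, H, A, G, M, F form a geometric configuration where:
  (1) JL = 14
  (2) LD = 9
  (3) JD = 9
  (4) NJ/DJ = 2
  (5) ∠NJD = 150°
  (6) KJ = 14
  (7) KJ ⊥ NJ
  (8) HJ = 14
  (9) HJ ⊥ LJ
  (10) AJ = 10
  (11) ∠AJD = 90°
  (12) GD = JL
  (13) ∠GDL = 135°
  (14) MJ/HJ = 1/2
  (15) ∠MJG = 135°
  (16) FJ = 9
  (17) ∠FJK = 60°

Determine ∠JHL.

Step 1: By the law of cosines on triangle HJL: HL² = 14² + 14² − 2·14·14·cos(90°) = 392, so HL = 14·√2.
Step 2: By the inverse law of cosines on triangle JHL: cos(∠JHL) = (14² + (14·√2)² − 14²) / (2·14·14·√2) = 392/554.37 = 0.7071, so ∠JHL = 45°.

Therefore, the measure of angle ∠JHL = 45°.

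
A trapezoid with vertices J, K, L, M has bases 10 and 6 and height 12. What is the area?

Area of a trapezoid = (base1 + base2) * height / 2
Area = (10 + 6) * 12 / 2
Area = 16 * 12 / 2
Area = 192 / 2
Area = 96

96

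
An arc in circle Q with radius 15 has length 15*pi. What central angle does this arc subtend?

Arc length L = 2πr × θ/360, so θ = 360L / (2πr).
θ = 360 × 15*pi / (2π × 15)
θ = 180°
θ = 180°

180°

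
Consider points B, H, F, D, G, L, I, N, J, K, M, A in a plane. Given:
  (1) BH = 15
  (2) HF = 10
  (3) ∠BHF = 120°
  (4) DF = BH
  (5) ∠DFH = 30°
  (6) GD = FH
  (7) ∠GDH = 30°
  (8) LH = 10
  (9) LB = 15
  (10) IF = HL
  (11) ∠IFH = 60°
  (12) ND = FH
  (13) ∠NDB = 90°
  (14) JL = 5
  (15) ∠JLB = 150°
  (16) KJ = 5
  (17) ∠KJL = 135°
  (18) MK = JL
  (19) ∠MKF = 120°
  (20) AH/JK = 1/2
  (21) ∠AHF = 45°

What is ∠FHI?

From the given relations: IF = HL = 10.
Step 1: By the law of cosines on triangle HFI: HI² = 10² + 10² − 2·10·10·cos(60°) = 100, so HI = 10.
Step 2: By the inverse law of cosines on triangle FHI: cos(∠FHI) = (10² + 10² − 10²) / (2·10·10) = 100/200 = 0.5, so ∠FHI = 60°.

Therefore, the measure of angle ∠FHI = 60°.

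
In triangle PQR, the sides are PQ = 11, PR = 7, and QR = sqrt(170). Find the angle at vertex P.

By the inverse law of cosines: cos(P) = (PQ² + PR² - QR²) / (2 × PQ × PR)
cos(P) = (11² + 7² - (sqrt(170))²) / (2 × 11 × 7)
cos(P) = (121 + 49 - (170)) / 154
cos(P) = 0
P = arccos(0) = 90°

90°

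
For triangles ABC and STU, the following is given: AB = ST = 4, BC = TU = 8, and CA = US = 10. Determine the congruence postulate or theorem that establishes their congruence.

The given information matches SSS: All three pairs of corresponding sides are equal (Side-Side-Side).

SSS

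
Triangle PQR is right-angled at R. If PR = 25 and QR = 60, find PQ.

PQ = sqrt(25^2 + 60^2) = sqrt(4225) = 65

65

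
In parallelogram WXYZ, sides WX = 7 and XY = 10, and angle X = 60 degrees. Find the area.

The area of a parallelogram equals the product of two adjacent sides times the sine of the included angle.
This is because the height equals 10 * sin(60°) = 5*sqrt(3).
Area = 7 * 5*sqrt(3) = 35*sqrt(3)

35*sqrt(3)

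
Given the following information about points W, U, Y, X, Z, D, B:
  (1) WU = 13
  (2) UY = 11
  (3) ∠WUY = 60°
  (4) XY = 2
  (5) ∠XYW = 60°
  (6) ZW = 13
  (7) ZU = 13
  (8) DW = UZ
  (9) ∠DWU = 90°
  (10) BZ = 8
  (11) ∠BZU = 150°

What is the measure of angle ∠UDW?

From the given relations: DW = UZ = 13.
Step 1: By the law of cosines on triangle DWU: DU² = 13² + 13² − 2·13·13·cos(90°) = 338, so DU = 13·√2.
Step 2: By the inverse law of cosines on triangle UDW: cos(∠UDW) = ((13·√2)² + 13² − 13²) / (2·13·√2·13) = 338/478 = 0.7071, so ∠UDW = 45°.

Therefore, the measure of angle ∠UDW = 45°.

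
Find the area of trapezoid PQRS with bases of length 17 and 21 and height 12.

Area = (17 + 21) * 12 / 2 = 456 / 2 = 228

228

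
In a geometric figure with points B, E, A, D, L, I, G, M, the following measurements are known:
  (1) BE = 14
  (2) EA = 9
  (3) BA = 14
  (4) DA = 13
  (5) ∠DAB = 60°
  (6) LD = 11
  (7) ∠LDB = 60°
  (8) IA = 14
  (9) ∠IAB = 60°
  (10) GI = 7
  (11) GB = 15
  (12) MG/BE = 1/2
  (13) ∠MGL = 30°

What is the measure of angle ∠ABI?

Step 1: By the law of cosines on triangle BAI: BI² = 14² + 14² − 2·14·14·cos(60°) = 196, so BI = 14.
Step 2: By the inverse law of cosines on triangle ABI: cos(∠ABI) = (14² + 14² − 14²) / (2·14·14) = 196/392 = 0.5, so ∠ABI = 60°.

Therefore, the measure of angle ∠ABI = 60°.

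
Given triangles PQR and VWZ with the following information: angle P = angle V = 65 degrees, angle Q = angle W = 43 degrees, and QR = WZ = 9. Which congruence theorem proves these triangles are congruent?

The given information matches AAS: Two pairs of corresponding angles and a non-included side are equal (Angle-Angle-Side).

AAS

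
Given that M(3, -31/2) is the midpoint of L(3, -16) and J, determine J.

Using the midpoint formula: M = ((x1 + x2)/2, (y1 + y2)/2)
We know M = (3, -31/2) and L = (3, -16)
For x: 3 = (3 + x2)/2, so x2 = 2*3 - 3 = 3
For y: -31/2 = (-16 + y2)/2, so y2 = 2*-31/2 - -16 = -15
J = (3, -15)

(3, -15)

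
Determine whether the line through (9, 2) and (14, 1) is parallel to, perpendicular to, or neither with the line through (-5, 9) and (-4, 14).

Slope of line 1: m1 = (1 - 2)/(14 - 9) = -1/5 = -1/5
Slope of line 2: m2 = (14 - 9)/(-4 - -5) = 5/1 = 5
Two lines are perpendicular when the product of their slopes is -1 (negative reciprocals).
m1 * m2 = (-1/5) * (5) = -1, confirming perpendicularity.

Perpendicular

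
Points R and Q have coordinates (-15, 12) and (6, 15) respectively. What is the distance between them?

d = sqrt((21)^2 + (3)^2) = sqrt(450) = 15*sqrt(2)

15*sqrt(2)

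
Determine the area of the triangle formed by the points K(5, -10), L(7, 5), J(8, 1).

The Shoelace formula computes the area from vertex coordinates by summing cross products.
For vertices (5,-10), (7,5), (8,1):
Signed sum = 5*5 - 7*-10 + 7*1 - 8*5 + 8*-10 - 5*1
= 95 + -33 + -85 = -23
Area = (1/2)|-23| = 23/2.

23/2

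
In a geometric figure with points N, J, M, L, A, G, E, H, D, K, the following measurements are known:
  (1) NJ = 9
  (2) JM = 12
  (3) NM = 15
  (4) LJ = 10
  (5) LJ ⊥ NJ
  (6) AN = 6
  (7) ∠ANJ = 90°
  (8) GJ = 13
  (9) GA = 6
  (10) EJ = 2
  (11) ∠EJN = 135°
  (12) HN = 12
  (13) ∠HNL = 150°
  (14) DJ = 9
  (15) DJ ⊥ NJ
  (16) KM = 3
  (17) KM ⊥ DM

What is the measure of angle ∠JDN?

Step 1: By the law of cosines on triangle DJN: DN² = 9² + 9² − 2·9·9·cos(90°) = 162, so DN = 9·√2.
Step 2: By the inverse law of cosines on triangle JDN: cos(∠JDN) = (9² + (9·√2)² − 9²) / (2·9·9·√2) = 162/229.1 = 0.7071, so ∠JDN = 45°.

Therefore, the measure of angle ∠JDN = 45°.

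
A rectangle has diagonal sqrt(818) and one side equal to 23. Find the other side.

b = sqrt(d^2 - a^2) = sqrt(818 - 529) = sqrt(289) = 17

17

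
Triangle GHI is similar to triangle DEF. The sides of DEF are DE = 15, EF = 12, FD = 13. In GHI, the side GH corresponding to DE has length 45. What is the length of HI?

k = 45/15 = 3. HI = 3 * 12 = 36.

36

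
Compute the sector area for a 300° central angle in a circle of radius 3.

Sector area = πr² × θ/360
= π × 3² × 5/6
= π × 9 × 5/6
= 15*pi/2

15*pi/2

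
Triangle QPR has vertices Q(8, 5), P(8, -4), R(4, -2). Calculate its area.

The Shoelace formula computes the area from vertex coordinates by summing cross products.
For vertices (8,5), (8,-4), (4,-2):
Signed sum = 8*-4 - 8*5 + 8*-2 - 4*-4 + 4*5 - 8*-2
= -72 + 0 + 36 = -36
Area = (1/2)|-36| = 18.

18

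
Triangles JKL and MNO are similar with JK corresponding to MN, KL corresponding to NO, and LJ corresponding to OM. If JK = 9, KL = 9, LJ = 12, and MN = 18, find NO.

Since the triangles are similar, the ratio of corresponding sides is constant.
Scale factor k = MN / JK = 18 / 9 = 2
NO = k * KL = 2 * 9 = 18

18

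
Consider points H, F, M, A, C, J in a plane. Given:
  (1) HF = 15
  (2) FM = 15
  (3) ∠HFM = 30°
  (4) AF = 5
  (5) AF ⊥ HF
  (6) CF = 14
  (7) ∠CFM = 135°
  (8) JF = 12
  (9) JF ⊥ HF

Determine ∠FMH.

Step 1: By the law of cosines on triangle MFH: MH² = 15² + 15² − 2·15·15·cos(30°) = 60.29, so MH ≈ 7.76.
Step 2: By the inverse law of cosines on triangle FMH: cos(∠FMH) = (15² + 7.76² − 15²) / (2·15·7.76) = 60.29/232.94 = 0.2588, so ∠FMH = 75°.

Therefore, the measure of angle ∠FMH = 75°.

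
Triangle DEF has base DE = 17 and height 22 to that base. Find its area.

Area = (1/2) * base * height
Area = (1/2) * 17 * 22
Area = 187

187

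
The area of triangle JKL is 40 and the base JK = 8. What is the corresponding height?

Rearranging the area formula Area = (1/2) * base * height:
height = 2 * Area / base = 2 * 40 / 8 = 10.

10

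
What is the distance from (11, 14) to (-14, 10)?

d = sqrt((-14 - 11)^2 + (10 - 14)^2)
d = sqrt(-25^2 + -4^2)
d = sqrt(625 + 16)
d = sqrt(641)

sqrt(641)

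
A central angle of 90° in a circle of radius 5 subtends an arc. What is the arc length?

The full circumference is 2πr = 2π(5) = 10*pi.
The arc spans 90° out of 360°, which is a fraction of 1/4.
Arc length = 10*pi × 1/4 = 5*pi/2.

5*pi/2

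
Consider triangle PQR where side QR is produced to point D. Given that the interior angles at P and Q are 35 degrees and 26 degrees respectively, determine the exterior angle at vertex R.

Exterior angle = 35 + 26 = 61 degrees (exterior angle theorem).

61 degrees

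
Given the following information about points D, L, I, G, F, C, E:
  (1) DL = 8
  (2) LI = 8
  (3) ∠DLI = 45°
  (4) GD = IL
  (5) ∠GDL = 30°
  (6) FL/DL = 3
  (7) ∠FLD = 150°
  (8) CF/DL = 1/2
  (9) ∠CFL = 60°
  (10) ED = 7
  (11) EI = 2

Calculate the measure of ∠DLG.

From the given relations: GD = IL = 8.
Step 1: By the law of cosines on triangle LDG: LG² = 8² + 8² − 2·8·8·cos(30°) = 17.15, so LG ≈ 4.14.
Step 2: By the inverse law of cosines on triangle DLG: cos(∠DLG) = (8² + 4.14² − 8²) / (2·8·4.14) = 17.15/66.26 = 0.2588, so ∠DLG = 75°.

Therefore, the measure of angle ∠DLG = 75°.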